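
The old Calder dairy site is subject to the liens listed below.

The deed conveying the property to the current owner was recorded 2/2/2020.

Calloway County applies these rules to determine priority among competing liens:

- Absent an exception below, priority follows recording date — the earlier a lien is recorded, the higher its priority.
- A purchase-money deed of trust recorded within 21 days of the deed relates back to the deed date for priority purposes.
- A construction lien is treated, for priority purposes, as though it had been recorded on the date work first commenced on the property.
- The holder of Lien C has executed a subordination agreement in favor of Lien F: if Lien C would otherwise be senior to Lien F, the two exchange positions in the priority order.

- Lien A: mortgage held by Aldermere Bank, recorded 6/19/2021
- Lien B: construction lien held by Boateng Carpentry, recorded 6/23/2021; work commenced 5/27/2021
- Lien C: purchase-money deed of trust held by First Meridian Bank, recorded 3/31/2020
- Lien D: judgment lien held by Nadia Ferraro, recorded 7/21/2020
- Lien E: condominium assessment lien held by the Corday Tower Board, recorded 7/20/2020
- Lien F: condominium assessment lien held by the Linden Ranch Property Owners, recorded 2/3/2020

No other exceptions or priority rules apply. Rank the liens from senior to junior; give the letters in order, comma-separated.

Effective dates: B is treated as recorded 5/27/2021, the work-commencement date; C was recorded 58 days after the deed, outside the 21-day window, so it keeps its recording date.
By effective date: F (2/3/2020), C (3/31/2020), E (7/20/2020), D (7/21/2020), B (5/27/2021), A (6/19/2021).
Since C is not senior to F, the subordination leaves the order unchanged.

F, C, E, D, B, A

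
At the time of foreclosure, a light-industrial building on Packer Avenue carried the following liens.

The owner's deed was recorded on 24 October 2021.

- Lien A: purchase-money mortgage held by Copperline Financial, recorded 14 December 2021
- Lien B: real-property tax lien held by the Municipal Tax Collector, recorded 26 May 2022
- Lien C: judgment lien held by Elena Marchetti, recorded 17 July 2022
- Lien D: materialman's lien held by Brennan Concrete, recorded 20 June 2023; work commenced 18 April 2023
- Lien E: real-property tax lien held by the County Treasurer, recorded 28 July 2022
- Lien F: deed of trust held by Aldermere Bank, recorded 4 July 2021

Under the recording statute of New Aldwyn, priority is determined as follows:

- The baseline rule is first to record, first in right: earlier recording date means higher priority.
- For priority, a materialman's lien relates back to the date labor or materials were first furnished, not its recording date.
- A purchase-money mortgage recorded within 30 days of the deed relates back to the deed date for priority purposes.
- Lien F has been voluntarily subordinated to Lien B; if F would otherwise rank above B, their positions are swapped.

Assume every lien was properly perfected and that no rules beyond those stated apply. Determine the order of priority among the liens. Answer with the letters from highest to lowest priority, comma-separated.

Effective dates after the stated exceptions: A was recorded 51 days after the deed, outside the 30-day window, so it keeps its recording date; D's effective date is 18 April 2023, when work began.
Ordering by effective date: F (4 July 2021), A (14 December 2021), B (26 May 2022), C (17 July 2022), E (28 July 2022), D (18 April 2023).
Because F would otherwise rank above B, the subordination swaps them.

B, A, F, C, E, D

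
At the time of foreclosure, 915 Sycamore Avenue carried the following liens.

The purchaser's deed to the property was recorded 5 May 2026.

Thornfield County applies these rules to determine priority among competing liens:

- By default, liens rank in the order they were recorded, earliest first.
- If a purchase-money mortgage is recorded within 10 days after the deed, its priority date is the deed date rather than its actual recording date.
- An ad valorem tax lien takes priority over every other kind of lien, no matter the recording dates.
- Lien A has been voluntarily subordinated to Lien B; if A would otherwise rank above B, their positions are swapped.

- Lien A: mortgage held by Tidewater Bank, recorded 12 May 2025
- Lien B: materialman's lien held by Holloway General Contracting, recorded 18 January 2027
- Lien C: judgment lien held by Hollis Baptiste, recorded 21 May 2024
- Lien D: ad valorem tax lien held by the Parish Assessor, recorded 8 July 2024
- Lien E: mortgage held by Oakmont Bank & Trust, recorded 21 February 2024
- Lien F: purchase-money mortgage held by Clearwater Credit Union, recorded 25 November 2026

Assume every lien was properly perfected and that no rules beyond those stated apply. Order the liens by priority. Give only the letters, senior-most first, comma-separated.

D, E, C, B, F, A

Effective dates after the stated exceptions: F was recorded 204 days after the deed, outside the 10-day window, so it keeps its recording date.
D, as an ad valorem tax lien, has superpriority and ranks first.
Ordering the rest by effective date: E (21 February 2024), C (21 May 2024), A (12 May 2025), F (25 November 2026), B (18 January 2027).
A is senior to B before the subordination, so the two trade places.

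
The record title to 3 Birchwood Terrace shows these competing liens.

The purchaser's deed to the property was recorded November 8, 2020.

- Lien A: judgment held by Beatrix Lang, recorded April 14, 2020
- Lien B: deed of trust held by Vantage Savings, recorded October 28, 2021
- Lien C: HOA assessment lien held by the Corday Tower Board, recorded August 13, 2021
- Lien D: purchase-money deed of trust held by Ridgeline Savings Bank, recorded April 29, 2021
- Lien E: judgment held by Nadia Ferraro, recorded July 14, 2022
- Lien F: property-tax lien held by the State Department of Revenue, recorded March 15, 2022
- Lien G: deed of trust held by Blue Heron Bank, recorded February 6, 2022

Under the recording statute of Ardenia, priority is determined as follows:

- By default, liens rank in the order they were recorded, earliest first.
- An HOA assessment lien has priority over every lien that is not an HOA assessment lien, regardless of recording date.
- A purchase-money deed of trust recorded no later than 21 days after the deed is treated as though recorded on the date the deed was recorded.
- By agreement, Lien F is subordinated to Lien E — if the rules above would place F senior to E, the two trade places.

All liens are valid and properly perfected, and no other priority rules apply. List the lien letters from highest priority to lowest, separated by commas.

C, A, D, B, G, E, F

First, effective dates: D missed the 21-day window (172 days after the deed), so its recording date stands.
As an HOA assessment lien, C is senior to every other lien.
Among the remaining liens, by effective date: A (April 14, 2020), D (April 29, 2021), B (October 28, 2021), G (February 6, 2022), F (March 15, 2022), E (July 14, 2022).
Because F would otherwise rank above E, the subordination swaps them.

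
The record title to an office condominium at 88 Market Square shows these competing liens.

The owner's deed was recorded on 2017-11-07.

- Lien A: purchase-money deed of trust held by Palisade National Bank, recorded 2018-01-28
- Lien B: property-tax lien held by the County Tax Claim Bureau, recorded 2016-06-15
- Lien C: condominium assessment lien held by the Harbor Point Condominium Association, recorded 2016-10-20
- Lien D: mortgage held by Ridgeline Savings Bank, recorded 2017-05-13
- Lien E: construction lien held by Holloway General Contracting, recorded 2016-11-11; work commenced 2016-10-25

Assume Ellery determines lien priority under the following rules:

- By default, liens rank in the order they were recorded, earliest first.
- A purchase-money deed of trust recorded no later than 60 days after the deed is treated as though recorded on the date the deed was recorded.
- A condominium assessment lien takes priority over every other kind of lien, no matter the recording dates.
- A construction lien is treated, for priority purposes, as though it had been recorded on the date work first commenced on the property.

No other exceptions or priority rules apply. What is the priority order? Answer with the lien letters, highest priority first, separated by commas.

C, B, E, D, A

Effective dates after the stated exceptions: A missed the 60-day window (82 days after the deed), so its recording date stands; E is treated as recorded 2016-10-25, the work-commencement date.
C is a condominium assessment lien, so it outranks all other liens regardless of date.
Remaining liens by effective date: B (2016-06-15), E (2016-10-25), D (2017-05-13), A (2018-01-28).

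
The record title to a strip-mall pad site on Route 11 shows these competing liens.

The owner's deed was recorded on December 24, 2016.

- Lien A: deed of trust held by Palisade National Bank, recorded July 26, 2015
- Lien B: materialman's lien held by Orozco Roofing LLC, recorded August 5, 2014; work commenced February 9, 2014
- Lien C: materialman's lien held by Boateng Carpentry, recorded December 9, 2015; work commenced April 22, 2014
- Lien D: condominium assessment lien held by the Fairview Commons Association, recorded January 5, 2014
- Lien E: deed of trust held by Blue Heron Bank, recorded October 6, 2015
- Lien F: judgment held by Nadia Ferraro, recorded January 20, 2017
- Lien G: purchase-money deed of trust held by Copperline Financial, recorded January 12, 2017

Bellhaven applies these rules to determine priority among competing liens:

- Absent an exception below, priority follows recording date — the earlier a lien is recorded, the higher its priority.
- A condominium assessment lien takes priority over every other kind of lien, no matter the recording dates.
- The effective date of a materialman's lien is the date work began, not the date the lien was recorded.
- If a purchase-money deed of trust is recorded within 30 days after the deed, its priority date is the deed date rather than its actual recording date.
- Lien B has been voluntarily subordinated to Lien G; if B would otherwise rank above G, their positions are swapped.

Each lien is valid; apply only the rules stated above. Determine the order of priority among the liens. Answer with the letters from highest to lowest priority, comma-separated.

D, G, C, A, E, B, F

First, effective dates: B's effective date is February 9, 2014, when work began; C relates back to April 22, 2014 (work commenced); G was recorded within the 30-day window, so its effective date is the deed date December 24, 2016.
D is a condominium assessment lien, so it outranks all other liens regardless of date.
Ordering the rest by effective date: B (February 9, 2014), C (April 22, 2014), A (July 26, 2015), E (October 6, 2015), G (December 24, 2016), F (January 20, 2017).
B would otherwise be senior to G, so under the subordination agreement B and G exchange positions.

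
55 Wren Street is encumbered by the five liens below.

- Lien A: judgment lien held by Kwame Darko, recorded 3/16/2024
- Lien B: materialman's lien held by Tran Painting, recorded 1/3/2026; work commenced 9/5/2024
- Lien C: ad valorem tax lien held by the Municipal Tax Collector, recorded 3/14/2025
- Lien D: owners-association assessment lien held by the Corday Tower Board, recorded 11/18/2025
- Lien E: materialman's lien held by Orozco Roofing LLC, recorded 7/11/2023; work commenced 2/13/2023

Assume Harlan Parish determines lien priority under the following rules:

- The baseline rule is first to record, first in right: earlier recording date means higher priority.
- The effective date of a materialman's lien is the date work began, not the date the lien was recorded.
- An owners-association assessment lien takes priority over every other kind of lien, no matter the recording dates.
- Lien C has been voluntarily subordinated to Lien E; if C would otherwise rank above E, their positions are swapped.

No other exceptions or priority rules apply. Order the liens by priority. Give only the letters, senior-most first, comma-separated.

D, E, A, B, C

Effective dates: B is treated as recorded 9/5/2024, the work-commencement date; E relates back to 2/13/2023 (work commenced).
D, as an owners-association assessment lien, has superpriority and ranks first.
Remaining liens by effective date: E (2/13/2023), A (3/16/2024), B (9/5/2024), C (3/14/2025).
Since C is not senior to E, the subordination leaves the order unchanged.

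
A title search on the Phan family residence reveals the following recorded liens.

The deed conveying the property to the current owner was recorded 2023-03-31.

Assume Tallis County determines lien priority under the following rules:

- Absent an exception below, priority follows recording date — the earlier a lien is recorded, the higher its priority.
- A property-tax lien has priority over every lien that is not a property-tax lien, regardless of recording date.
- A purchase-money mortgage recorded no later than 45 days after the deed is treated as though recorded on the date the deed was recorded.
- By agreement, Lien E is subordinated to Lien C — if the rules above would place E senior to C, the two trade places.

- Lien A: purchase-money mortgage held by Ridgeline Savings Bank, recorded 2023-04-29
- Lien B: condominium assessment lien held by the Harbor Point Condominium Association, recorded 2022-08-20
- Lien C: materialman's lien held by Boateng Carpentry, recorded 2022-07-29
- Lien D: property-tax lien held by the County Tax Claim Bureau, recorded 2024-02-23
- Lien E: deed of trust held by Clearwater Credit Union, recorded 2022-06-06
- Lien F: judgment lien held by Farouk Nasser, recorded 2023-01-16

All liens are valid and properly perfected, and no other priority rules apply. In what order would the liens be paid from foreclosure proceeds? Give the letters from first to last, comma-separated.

D, C, E, B, F, A

Effective dates after the stated exceptions: A was recorded within the 45-day window, so its effective date is the deed date 2023-03-31.
As a property-tax lien, D is senior to every other lien.
Ordering the rest by effective date: E (2022-06-06), C (2022-07-29), B (2022-08-20), F (2023-01-16), A (2023-03-31).
The subordination applies — E was senior to C — so E and C swap.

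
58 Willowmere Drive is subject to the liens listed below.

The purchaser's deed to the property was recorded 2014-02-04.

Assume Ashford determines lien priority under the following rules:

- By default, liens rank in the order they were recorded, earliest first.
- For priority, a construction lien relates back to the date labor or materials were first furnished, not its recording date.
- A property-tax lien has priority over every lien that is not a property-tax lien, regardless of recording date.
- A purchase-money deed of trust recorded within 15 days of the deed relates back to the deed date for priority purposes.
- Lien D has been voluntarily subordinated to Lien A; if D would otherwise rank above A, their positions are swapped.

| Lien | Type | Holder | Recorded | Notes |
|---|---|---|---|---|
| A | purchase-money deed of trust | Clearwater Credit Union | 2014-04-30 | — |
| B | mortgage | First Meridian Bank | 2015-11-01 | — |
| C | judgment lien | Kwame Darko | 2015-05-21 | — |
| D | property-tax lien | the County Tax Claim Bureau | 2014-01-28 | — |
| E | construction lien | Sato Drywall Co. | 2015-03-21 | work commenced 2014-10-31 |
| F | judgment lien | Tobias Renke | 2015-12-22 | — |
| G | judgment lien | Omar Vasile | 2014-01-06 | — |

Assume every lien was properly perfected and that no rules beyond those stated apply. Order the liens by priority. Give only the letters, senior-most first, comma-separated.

A, G, D, E, C, B, F

Adjusting effective dates: A was recorded 85 days after the deed, outside the 15-day window, so it keeps its recording date; E relates back to 2014-10-31 (work commenced).
D, as a property-tax lien, has superpriority and ranks first.
Among the remaining liens, by effective date: G (2014-01-06), A (2014-04-30), E (2014-10-31), C (2015-05-21), B (2015-11-01), F (2015-12-22).
Because D would otherwise rank above A, the subordination swaps them.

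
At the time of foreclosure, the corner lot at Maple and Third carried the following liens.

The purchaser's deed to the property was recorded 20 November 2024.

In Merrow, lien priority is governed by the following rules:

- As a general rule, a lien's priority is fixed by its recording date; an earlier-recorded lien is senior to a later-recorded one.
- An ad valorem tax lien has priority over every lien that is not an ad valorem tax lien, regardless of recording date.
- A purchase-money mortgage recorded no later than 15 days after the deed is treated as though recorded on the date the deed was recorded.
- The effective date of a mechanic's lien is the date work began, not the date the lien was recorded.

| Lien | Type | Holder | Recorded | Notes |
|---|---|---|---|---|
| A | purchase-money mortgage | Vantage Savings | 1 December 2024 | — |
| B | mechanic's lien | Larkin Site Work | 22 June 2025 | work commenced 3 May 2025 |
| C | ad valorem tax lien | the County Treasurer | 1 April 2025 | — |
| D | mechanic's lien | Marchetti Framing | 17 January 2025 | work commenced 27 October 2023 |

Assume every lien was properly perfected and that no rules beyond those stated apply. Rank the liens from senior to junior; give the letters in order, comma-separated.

Adjusting effective dates: A's effective date is the deed date, 20 November 2024; B relates back to 3 May 2025 (work commenced); D's effective date is 27 October 2023, when work began.
C is an ad valorem tax lien and takes priority over every other lien.
Remaining liens by effective date: D (27 October 2023), A (20 November 2024), B (3 May 2025).

C, D, A, B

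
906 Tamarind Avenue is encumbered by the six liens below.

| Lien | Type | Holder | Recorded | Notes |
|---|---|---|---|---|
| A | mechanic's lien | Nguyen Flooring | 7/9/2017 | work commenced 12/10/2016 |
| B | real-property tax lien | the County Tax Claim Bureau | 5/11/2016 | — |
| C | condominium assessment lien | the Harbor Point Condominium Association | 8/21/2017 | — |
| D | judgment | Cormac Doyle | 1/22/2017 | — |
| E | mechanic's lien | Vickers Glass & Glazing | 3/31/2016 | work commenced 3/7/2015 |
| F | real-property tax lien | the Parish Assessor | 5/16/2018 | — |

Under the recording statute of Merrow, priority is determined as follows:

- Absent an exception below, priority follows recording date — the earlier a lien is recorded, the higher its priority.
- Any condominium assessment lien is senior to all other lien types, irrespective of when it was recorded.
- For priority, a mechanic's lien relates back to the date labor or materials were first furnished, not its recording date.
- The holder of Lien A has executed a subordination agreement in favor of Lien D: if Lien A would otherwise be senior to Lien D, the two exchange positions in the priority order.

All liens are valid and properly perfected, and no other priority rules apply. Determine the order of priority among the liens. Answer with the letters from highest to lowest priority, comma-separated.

First, effective dates: A relates back to 12/10/2016 (work commenced); E is treated as recorded 3/7/2015, the work-commencement date.
C, as a condominium assessment lien, has superpriority and ranks first.
Ordering the rest by effective date: E (3/7/2015), B (5/11/2016), A (12/10/2016), D (1/22/2017), F (5/16/2018).
Because A would otherwise rank above D, the subordination swaps them.

C, E, B, D, A, F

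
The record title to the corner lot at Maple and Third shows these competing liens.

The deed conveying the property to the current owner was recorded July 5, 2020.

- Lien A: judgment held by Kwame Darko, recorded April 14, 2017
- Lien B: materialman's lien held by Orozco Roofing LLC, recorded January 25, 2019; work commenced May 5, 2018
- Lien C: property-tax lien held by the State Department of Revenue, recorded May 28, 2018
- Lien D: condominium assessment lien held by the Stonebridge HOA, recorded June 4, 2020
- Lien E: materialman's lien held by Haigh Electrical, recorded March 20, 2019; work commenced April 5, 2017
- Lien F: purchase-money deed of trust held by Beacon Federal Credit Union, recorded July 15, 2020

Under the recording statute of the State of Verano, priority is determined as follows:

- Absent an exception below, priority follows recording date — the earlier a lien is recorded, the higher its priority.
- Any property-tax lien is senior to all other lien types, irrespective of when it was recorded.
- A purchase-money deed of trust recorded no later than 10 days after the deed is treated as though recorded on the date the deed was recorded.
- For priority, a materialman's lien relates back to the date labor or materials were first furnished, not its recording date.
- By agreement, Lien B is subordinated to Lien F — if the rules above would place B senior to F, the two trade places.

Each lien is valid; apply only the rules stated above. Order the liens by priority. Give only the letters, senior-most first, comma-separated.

C, E, A, F, D, B

Effective dates after the stated exceptions: B is treated as recorded May 5, 2018, the work-commencement date; E is treated as recorded April 5, 2017, the work-commencement date; F was recorded within the 10-day window, so its effective date is the deed date July 5, 2020.
C is a property-tax lien and takes priority over every other lien.
Among the remaining liens, by effective date: E (April 5, 2017), A (April 14, 2017), B (May 5, 2018), D (June 4, 2020), F (July 5, 2020).
B is senior to F before the subordination, so the two trade places.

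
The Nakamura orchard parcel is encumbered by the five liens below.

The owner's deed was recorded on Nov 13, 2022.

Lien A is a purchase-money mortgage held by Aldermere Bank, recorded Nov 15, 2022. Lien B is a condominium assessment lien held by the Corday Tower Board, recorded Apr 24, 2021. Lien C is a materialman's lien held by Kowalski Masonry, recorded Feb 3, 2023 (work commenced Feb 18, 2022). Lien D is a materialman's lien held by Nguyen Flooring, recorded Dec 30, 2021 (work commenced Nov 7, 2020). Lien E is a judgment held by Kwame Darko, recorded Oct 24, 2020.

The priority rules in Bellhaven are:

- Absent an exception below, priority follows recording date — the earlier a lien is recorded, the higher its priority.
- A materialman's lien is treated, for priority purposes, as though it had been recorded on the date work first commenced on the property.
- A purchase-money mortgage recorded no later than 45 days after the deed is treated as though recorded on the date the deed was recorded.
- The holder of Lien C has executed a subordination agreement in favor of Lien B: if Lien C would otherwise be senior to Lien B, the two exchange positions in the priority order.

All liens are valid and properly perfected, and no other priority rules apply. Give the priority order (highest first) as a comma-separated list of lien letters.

E, D, B, C, A

Effective dates: A's effective date is the deed date, Nov 13, 2022; C relates back to Feb 18, 2022 (work commenced); D relates back to Nov 7, 2020 (work commenced).
By effective date: E (Oct 24, 2020), D (Nov 7, 2020), B (Apr 24, 2021), C (Feb 18, 2022), A (Nov 13, 2022).
C already ranks below B; the subordination has no effect.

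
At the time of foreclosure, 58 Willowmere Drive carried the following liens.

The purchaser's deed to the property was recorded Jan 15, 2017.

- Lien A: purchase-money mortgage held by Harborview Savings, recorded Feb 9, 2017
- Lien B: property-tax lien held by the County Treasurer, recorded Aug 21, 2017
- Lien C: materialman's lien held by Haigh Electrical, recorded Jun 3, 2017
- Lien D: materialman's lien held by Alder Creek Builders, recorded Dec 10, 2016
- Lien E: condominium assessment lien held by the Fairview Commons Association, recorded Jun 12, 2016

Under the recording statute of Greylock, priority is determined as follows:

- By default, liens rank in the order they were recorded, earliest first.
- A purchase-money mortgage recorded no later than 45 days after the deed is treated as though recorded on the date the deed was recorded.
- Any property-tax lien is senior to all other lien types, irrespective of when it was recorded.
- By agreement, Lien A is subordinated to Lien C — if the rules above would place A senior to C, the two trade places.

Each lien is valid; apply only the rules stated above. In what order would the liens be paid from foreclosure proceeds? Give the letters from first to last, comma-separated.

First, effective dates: A's effective date is the deed date, Jan 15, 2017.
B, as a property-tax lien, has superpriority and ranks first.
Among the remaining liens, by effective date: E (Jun 12, 2016), D (Dec 10, 2016), A (Jan 15, 2017), C (Jun 3, 2017).
A would otherwise be senior to C, so under the subordination agreement A and C exchange positions.

B, E, D, C, A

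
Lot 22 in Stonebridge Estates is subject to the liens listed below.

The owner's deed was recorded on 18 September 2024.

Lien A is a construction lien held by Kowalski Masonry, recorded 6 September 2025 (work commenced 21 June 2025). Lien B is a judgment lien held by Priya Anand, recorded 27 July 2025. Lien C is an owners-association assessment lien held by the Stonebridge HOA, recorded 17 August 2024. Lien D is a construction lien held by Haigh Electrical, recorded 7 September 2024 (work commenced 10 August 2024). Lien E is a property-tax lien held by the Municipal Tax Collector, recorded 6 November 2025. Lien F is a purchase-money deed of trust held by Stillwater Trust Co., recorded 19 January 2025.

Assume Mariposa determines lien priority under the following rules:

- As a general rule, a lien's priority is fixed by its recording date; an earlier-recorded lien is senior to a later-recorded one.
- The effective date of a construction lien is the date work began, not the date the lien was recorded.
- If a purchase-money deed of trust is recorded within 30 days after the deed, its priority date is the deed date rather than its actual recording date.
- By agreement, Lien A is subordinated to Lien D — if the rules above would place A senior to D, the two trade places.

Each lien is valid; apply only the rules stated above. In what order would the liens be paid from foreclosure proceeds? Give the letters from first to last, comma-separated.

Effective dates: A relates back to 21 June 2025 (work commenced); D relates back to 10 August 2024 (work commenced); F was recorded 123 days after the deed, outside the 30-day window, so it keeps its recording date.
By effective date: D (10 August 2024), C (17 August 2024), F (19 January 2025), A (21 June 2025), B (27 July 2025), E (6 November 2025).
Since A is not senior to D, the subordination leaves the order unchanged.

D, C, F, A, B, E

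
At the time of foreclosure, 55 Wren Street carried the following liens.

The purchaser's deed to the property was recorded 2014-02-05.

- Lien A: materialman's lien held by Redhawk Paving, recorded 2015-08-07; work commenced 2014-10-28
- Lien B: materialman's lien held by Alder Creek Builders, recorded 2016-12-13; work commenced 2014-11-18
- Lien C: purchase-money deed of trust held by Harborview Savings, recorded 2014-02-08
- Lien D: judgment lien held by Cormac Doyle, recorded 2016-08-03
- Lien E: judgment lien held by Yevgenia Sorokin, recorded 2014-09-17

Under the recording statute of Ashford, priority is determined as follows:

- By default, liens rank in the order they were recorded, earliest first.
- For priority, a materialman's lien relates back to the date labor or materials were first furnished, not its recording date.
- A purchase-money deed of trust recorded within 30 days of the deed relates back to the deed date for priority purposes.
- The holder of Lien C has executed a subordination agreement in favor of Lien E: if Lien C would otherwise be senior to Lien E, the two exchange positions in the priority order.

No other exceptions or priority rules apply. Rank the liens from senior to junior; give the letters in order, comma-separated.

E, C, A, B, D

Effective dates after the stated exceptions: A relates back to 2014-10-28 (work commenced); B relates back to 2014-11-18 (work commenced); C was recorded within the 30-day window, so its effective date is the deed date 2014-02-05.
By effective date, earliest first: C (2014-02-05), E (2014-09-17), A (2014-10-28), B (2014-11-18), D (2016-08-03).
C is senior to E before the subordination, so the two trade places.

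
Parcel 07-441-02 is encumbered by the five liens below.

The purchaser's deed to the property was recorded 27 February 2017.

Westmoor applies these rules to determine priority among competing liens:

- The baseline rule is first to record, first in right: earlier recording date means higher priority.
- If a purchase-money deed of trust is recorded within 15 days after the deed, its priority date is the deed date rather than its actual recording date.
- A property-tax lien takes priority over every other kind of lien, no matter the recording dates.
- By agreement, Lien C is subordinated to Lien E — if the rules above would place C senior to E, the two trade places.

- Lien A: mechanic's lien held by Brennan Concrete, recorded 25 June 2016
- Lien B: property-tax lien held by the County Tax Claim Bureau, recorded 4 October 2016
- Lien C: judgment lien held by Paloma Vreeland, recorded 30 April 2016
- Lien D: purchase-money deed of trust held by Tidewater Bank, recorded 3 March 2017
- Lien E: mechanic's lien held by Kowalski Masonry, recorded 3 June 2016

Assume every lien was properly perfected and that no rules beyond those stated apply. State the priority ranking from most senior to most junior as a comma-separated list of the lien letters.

B, E, C, A, D

Adjusting effective dates: D's effective date is the deed date, 27 February 2017.
B is a property-tax lien and takes priority over every other lien.
Among the remaining liens, by effective date: C (30 April 2016), E (3 June 2016), A (25 June 2016), D (27 February 2017).
C is senior to E before the subordination, so the two trade places.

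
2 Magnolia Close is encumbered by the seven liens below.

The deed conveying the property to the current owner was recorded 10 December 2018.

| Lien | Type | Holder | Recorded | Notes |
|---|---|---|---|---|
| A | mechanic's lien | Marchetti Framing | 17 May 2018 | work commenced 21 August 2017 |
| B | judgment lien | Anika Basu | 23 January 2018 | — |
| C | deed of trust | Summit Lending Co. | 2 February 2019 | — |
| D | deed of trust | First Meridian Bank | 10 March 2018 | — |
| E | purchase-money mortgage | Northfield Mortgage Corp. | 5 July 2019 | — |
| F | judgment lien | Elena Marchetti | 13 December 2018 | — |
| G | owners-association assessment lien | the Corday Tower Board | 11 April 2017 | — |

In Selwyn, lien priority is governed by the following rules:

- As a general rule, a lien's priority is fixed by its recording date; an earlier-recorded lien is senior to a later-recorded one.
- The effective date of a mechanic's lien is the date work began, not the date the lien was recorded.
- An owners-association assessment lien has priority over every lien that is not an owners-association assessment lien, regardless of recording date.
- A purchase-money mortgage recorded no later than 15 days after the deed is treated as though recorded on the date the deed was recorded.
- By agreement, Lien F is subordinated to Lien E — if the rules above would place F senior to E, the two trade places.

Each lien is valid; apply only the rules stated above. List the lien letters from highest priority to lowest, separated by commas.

Effective dates after the stated exceptions: A relates back to 21 August 2017 (work commenced); E was recorded 207 days after the deed — beyond 15 days — so no relation-back applies.
G is an owners-association assessment lien, so it outranks all other liens regardless of date.
Remaining liens by effective date: A (21 August 2017), B (23 January 2018), D (10 March 2018), F (13 December 2018), C (2 February 2019), E (5 July 2019).
F would otherwise be senior to E, so under the subordination agreement F and E exchange positions.

G, A, B, D, E, C, F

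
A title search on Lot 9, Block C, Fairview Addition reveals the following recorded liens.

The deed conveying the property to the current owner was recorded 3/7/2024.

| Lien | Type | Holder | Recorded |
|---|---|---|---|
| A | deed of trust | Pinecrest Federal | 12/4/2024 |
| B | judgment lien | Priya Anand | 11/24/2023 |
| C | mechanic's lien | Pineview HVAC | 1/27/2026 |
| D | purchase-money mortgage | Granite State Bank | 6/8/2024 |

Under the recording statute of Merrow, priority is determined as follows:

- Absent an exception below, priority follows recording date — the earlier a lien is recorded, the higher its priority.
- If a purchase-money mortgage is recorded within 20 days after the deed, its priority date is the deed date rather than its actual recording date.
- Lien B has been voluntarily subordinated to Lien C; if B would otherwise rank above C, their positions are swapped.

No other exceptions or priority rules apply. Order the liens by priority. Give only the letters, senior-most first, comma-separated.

C, D, A, B

First, effective dates: D was recorded 93 days after the deed, outside the 20-day window, so it keeps its recording date.
Ordering by effective date: B (11/24/2023), D (6/8/2024), A (12/4/2024), C (1/27/2026).
The subordination applies — B was senior to C — so B and C swap.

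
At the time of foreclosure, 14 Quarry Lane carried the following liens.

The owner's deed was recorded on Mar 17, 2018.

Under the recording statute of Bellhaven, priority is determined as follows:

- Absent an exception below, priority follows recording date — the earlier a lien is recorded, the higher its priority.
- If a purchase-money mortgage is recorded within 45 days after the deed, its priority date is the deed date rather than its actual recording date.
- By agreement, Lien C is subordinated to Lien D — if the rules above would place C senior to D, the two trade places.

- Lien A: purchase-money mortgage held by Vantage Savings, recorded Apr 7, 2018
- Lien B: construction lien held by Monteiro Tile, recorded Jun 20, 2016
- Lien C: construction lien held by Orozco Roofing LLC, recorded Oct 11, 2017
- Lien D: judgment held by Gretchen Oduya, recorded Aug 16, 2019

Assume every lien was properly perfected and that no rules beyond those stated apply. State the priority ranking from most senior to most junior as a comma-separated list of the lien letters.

Adjusting effective dates: A relates back to the deed date Mar 17, 2018.
Ordering by effective date: B (Jun 20, 2016), C (Oct 11, 2017), A (Mar 17, 2018), D (Aug 16, 2019).
C is senior to D before the subordination, so the two trade places.

B, D, A, C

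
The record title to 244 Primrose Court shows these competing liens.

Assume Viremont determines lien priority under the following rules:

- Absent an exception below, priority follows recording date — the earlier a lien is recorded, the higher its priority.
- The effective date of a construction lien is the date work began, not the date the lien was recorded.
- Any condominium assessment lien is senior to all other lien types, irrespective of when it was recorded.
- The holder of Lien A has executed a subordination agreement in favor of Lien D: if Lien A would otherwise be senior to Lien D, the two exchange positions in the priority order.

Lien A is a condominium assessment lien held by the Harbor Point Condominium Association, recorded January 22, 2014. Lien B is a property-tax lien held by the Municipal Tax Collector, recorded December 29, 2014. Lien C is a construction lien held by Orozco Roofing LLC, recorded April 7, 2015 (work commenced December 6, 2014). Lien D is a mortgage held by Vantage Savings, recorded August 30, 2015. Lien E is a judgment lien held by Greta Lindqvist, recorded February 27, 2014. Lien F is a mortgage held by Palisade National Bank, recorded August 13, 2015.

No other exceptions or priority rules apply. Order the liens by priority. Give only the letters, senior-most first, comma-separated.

D, E, C, B, F, A

Effective dates after the stated exceptions: C's effective date is December 6, 2014, when work began.
A is a condominium assessment lien, so it outranks all other liens regardless of date.
The other liens, earliest effective date first: E (February 27, 2014), C (December 6, 2014), B (December 29, 2014), F (August 13, 2015), D (August 30, 2015).
Because A would otherwise rank above D, the subordination swaps them.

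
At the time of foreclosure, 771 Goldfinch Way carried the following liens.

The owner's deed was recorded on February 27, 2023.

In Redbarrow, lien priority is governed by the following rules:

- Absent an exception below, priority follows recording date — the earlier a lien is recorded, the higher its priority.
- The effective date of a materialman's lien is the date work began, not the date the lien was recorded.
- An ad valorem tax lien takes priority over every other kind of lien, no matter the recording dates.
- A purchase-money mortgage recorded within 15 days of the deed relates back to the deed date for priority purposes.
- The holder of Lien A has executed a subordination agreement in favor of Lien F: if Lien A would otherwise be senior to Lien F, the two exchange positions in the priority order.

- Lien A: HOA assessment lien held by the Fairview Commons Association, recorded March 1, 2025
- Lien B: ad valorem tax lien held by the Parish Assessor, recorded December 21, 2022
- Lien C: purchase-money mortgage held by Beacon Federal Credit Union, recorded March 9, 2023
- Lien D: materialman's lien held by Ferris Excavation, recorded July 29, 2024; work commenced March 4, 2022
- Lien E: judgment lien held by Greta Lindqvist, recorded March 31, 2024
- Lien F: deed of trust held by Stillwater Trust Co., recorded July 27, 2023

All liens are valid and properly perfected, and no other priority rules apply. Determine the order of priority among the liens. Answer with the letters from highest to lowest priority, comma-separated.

B, D, C, F, E, A

Effective dates: C relates back to the deed date February 27, 2023; D relates back to March 4, 2022 (work commenced).
B, as an ad valorem tax lien, has superpriority and ranks first.
The other liens, earliest effective date first: D (March 4, 2022), C (February 27, 2023), F (July 27, 2023), E (March 31, 2024), A (March 1, 2025).
A already ranks below F; the subordination has no effect.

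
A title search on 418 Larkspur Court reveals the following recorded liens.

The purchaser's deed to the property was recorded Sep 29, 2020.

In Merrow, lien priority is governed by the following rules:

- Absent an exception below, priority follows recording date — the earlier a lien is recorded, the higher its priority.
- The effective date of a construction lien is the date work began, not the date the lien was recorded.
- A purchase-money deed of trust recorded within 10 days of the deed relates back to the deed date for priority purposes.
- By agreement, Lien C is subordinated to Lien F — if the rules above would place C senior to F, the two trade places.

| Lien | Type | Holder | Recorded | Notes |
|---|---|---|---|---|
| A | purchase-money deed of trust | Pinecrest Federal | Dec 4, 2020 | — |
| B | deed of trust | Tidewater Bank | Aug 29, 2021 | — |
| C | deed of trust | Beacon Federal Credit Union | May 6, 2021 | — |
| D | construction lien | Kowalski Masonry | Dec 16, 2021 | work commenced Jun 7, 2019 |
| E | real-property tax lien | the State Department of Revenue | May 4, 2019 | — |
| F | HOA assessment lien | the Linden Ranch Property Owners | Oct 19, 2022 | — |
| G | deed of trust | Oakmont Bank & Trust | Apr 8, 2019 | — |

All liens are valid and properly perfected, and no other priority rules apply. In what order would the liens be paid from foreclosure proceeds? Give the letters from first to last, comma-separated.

G, E, D, A, F, B, C

First, effective dates: A was recorded 66 days after the deed, outside the 10-day window, so it keeps its recording date; D's effective date is Jun 7, 2019, when work began.
Ordering by effective date: G (Apr 8, 2019), E (May 4, 2019), D (Jun 7, 2019), A (Dec 4, 2020), C (May 6, 2021), B (Aug 29, 2021), F (Oct 19, 2022).
C would otherwise be senior to F, so under the subordination agreement C and F exchange positions.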